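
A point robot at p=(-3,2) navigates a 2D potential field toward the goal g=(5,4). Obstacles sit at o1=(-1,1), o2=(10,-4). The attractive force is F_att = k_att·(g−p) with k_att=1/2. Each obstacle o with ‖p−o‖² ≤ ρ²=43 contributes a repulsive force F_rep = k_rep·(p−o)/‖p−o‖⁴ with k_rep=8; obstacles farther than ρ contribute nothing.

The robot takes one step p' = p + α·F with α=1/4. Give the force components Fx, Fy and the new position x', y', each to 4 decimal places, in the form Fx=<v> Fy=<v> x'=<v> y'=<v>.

Fx=3.3600 Fy=1.3200 x'=-2.1600 y'=2.3300

F_att = 1/2·(g−p) = 1/2·(8,2) = (4.0000,1.0000)
o1: d²=5 ≤ ρ²=43; F_rep = 8·(-2,1)/5² = (-0.6400,0.3200)
o2: d²=205 > ρ²=43 → inactive
F = F_att + ΣF_rep = (3.3600,1.3200)
p' = p + 1/4·F = (-2.1600,2.3300)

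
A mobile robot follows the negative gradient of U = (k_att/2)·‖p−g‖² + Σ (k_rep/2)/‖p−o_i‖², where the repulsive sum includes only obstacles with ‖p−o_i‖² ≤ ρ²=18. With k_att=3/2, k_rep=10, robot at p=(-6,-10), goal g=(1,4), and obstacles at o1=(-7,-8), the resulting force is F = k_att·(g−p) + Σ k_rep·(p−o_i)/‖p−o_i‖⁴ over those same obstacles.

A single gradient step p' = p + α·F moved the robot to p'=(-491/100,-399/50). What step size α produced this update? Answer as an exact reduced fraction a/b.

α = 1/10

F_att = 3/2·(g−p) = 3/2·(7,14) = (10.5000,21.0000)
o1: d²=5 ≤ ρ²=18; F_rep = 10·(1,-2)/5² = (0.4000,-0.8000)
F = F_att + ΣF_rep = (10.9000,20.2000)
Δp = p'−p = (1.0900,2.0200); α = Δx/Fx = (109/100) / (109/10) = 1/10
check: Δy/Fy = (101/50) / (101/5) = 1/10 ✓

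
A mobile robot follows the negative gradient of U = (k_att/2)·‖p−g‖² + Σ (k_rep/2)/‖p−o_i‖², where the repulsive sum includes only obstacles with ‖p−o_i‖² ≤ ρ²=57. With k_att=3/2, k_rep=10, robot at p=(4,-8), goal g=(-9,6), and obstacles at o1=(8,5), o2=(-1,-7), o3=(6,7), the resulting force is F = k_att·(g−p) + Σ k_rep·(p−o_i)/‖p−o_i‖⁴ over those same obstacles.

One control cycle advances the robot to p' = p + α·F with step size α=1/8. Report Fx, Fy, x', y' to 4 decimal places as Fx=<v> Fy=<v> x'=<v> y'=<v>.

Fx=-19.4260 Fy=20.9852 x'=1.5717 y'=-5.3768

F_att = 3/2·(g−p) = 3/2·(-13,14) = (-19.5000,21.0000)
o1: d²=185 > ρ²=57 → inactive
o2: d²=26 ≤ ρ²=57; F_rep = 10·(5,-1)/26² = (0.0740,-0.0148)
o3: d²=229 > ρ²=57 → inactive
F = F_att + ΣF_rep = (-19.4260,20.9852)
p' = p + 1/8·F = (1.5717,-5.3768)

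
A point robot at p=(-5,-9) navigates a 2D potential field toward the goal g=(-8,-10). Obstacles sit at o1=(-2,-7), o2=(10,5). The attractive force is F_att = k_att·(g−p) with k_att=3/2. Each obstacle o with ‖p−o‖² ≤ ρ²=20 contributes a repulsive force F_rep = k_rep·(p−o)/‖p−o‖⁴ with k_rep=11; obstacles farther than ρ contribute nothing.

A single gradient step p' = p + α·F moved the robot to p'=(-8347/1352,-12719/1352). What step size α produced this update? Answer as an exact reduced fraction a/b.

α = 1/4

F_att = 3/2·(g−p) = 3/2·(-3,-1) = (-4.5000,-1.5000)
o1: d²=13 ≤ ρ²=20; F_rep = 11·(-3,-2)/13² = (-0.1953,-0.1302)
o2: d²=421 > ρ²=20 → inactive
F = F_att + ΣF_rep = (-4.6953,-1.6302)
Δp = p'−p = (-1.1738,-0.4075); α = Δx/Fx = (-1587/1352) / (-1587/338) = 1/4
check: Δy/Fy = (-551/1352) / (-551/338) = 1/4 ✓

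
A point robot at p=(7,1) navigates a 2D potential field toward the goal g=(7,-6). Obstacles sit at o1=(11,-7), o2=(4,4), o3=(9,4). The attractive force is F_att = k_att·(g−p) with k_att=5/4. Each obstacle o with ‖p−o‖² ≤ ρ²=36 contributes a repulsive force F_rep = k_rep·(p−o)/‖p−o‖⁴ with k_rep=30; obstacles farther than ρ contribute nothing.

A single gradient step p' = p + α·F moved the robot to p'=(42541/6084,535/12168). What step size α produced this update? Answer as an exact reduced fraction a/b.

α = 1/10

F_att = 5/4·(g−p) = 5/4·(0,-7) = (0.0000,-8.7500)
o1: d²=80 > ρ²=36 → inactive
o2: d²=18 ≤ ρ²=36; F_rep = 30·(3,-3)/18² = (0.2778,-0.2778)
o3: d²=13 ≤ ρ²=36; F_rep = 30·(-2,-3)/13² = (-0.3550,-0.5325)
F = F_att + ΣF_rep = (-0.0773,-9.5603)
Δp = p'−p = (-0.0077,-0.9560); α = Δx/Fx = (-47/6084) / (-235/3042) = 1/10
check: Δy/Fy = (-11633/12168) / (-58165/6084) = 1/10 ✓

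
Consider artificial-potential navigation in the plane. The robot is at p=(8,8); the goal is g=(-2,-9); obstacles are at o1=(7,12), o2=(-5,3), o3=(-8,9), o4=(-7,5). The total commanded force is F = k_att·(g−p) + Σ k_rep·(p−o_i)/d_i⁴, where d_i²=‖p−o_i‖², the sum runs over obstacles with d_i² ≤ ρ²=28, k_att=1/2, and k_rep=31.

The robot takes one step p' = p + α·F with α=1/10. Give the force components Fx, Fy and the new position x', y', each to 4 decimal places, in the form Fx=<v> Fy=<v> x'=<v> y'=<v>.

Fx=-4.8927 Fy=-8.9291 x'=7.5107 y'=7.1071

F_att = 1/2·(g−p) = 1/2·(-10,-17) = (-5.0000,-8.5000)
o1: d²=17 ≤ ρ²=28; F_rep = 31·(1,-4)/17² = (0.1073,-0.4291)
o2: d²=194 > ρ²=28 → inactive
o3: d²=257 > ρ²=28 → inactive
o4: d²=234 > ρ²=28 → inactive
F = F_att + ΣF_rep = (-4.8927,-8.9291)
p' = p + 1/10·F = (7.5107,7.1071)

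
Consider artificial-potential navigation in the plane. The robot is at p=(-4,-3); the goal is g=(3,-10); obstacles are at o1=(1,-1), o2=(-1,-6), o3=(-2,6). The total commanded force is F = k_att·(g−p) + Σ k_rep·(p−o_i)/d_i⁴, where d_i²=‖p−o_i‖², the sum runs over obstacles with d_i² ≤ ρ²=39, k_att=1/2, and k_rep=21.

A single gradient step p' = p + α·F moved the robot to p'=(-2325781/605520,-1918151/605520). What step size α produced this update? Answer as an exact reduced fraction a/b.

α = 1/20

F_att = 1/2·(g−p) = 1/2·(7,-7) = (3.5000,-3.5000)
o1: d²=29 ≤ ρ²=39; F_rep = 21·(-5,-2)/29² = (-0.1249,-0.0499)
o2: d²=18 ≤ ρ²=39; F_rep = 21·(-3,3)/18² = (-0.1944,0.1944)
o3: d²=85 > ρ²=39 → inactive
F = F_att + ΣF_rep = (3.1807,-3.3555)
Δp = p'−p = (0.1590,-0.1678); α = Δx/Fx = (96299/605520) / (96299/30276) = 1/20
check: Δy/Fy = (-101591/605520) / (-101591/30276) = 1/20 ✓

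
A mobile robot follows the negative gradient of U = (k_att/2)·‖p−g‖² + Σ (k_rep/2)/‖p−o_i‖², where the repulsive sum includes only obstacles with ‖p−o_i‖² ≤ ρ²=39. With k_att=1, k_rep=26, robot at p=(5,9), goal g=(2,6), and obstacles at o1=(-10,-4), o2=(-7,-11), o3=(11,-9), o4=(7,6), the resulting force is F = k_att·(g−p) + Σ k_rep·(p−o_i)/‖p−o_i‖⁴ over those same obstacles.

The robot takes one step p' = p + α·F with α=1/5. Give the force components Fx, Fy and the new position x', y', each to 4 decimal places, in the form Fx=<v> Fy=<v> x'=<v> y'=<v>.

Fx=-3.3077 Fy=-2.5385 x'=4.3385 y'=8.4923

F_att = 1·(g−p) = 1·(-3,-3) = (-3.0000,-3.0000)
o1: d²=394 > ρ²=39 → inactive
o2: d²=544 > ρ²=39 → inactive
o3: d²=360 > ρ²=39 → inactive
o4: d²=13 ≤ ρ²=39; F_rep = 26·(-2,3)/13² = (-0.3077,0.4615)
F = F_att + ΣF_rep = (-3.3077,-2.5385)
p' = p + 1/5·F = (4.3385,8.4923)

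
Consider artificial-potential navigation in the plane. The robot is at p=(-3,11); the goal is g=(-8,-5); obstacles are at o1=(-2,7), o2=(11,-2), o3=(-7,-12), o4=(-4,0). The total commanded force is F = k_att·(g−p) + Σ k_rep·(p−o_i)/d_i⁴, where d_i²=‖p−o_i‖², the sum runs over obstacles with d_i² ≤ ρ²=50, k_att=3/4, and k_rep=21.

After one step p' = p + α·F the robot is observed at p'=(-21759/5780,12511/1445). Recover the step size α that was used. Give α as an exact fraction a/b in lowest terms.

F_att = 3/4·(g−p) = 3/4·(-5,-16) = (-3.7500,-12.0000)
o1: d²=17 ≤ ρ²=50; F_rep = 21·(-1,4)/17² = (-0.0727,0.2907)
o2: d²=365 > ρ²=50 → inactive
o3: d²=545 > ρ²=50 → inactive
o4: d²=122 > ρ²=50 → inactive
F = F_att + ΣF_rep = (-3.8227,-11.7093)
Δp = p'−p = (-0.7645,-2.3419); α = Δx/Fx = (-4419/5780) / (-4419/1156) = 1/5
check: Δy/Fy = (-3384/1445) / (-3384/289) = 1/5 ✓

α = 1/5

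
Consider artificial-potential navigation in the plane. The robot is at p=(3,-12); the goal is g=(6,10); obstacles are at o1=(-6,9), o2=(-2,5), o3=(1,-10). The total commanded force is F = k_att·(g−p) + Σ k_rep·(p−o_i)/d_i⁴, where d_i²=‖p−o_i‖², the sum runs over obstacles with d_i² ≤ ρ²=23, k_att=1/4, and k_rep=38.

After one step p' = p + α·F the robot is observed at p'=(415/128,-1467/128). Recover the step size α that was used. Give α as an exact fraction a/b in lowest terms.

α = 1/8

F_att = 1/4·(g−p) = 1/4·(3,22) = (0.7500,5.5000)
o1: d²=522 > ρ²=23 → inactive
o2: d²=314 > ρ²=23 → inactive
o3: d²=8 ≤ ρ²=23; F_rep = 38·(2,-2)/8² = (1.1875,-1.1875)
F = F_att + ΣF_rep = (1.9375,4.3125)
Δp = p'−p = (0.2422,0.5391); α = Δx/Fx = (31/128) / (31/16) = 1/8
check: Δy/Fy = (69/128) / (69/16) = 1/8 ✓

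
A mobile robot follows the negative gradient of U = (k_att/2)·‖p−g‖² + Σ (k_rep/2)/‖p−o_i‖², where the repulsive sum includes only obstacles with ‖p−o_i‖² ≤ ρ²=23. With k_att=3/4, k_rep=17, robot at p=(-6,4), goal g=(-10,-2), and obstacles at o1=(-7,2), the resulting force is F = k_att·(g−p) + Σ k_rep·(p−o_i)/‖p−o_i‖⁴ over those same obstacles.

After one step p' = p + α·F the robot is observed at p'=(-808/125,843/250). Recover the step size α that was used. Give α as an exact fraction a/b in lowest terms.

α = 1/5

F_att = 3/4·(g−p) = 3/4·(-4,-6) = (-3.0000,-4.5000)
o1: d²=5 ≤ ρ²=23; F_rep = 17·(1,2)/5² = (0.6800,1.3600)
F = F_att + ΣF_rep = (-2.3200,-3.1400)
Δp = p'−p = (-0.4640,-0.6280); α = Δx/Fx = (-58/125) / (-58/25) = 1/5
check: Δy/Fy = (-157/250) / (-157/50) = 1/5 ✓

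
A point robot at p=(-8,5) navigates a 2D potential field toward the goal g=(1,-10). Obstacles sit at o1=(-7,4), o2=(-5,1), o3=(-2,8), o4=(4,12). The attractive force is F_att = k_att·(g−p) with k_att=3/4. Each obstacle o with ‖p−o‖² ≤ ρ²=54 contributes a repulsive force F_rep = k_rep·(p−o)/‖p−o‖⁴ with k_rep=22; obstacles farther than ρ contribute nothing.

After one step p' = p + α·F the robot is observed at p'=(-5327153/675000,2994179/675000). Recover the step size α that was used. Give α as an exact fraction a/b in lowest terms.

F_att = 3/4·(g−p) = 3/4·(9,-15) = (6.7500,-11.2500)
o1: d²=2 ≤ ρ²=54; F_rep = 22·(-1,1)/2² = (-5.5000,5.5000)
o2: d²=25 ≤ ρ²=54; F_rep = 22·(-3,4)/25² = (-0.1056,0.1408)
o3: d²=45 ≤ ρ²=54; F_rep = 22·(-6,-3)/45² = (-0.0652,-0.0326)
o4: d²=193 > ρ²=54 → inactive
F = F_att + ΣF_rep = (1.0792,-5.6418)
Δp = p'−p = (0.1079,-0.5642); α = Δx/Fx = (72847/675000) / (72847/67500) = 1/10
check: Δy/Fy = (-380821/675000) / (-380821/67500) = 1/10 ✓

α = 1/10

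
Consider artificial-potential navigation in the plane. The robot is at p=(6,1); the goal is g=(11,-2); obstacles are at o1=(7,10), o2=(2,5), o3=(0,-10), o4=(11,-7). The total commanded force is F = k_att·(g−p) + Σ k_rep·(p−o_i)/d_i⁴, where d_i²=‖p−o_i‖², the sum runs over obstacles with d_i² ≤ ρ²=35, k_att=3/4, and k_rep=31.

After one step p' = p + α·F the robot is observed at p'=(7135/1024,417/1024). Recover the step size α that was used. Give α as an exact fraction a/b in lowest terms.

F_att = 3/4·(g−p) = 3/4·(5,-3) = (3.7500,-2.2500)
o1: d²=82 > ρ²=35 → inactive
o2: d²=32 ≤ ρ²=35; F_rep = 31·(4,-4)/32² = (0.1211,-0.1211)
o3: d²=157 > ρ²=35 → inactive
o4: d²=89 > ρ²=35 → inactive
F = F_att + ΣF_rep = (3.8711,-2.3711)
Δp = p'−p = (0.9678,-0.5928); α = Δx/Fx = (991/1024) / (991/256) = 1/4
check: Δy/Fy = (-607/1024) / (-607/256) = 1/4 ✓

α = 1/4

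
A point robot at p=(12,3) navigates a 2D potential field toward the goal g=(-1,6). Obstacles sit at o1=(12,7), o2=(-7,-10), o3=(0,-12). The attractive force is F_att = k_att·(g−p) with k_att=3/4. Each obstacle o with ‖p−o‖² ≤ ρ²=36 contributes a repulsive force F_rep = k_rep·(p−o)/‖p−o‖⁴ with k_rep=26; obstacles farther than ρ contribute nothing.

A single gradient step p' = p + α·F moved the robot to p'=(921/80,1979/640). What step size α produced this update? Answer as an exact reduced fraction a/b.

F_att = 3/4·(g−p) = 3/4·(-13,3) = (-9.7500,2.2500)
o1: d²=16 ≤ ρ²=36; F_rep = 26·(0,-4)/16² = (0.0000,-0.4062)
o2: d²=530 > ρ²=36 → inactive
o3: d²=369 > ρ²=36 → inactive
F = F_att + ΣF_rep = (-9.7500,1.8438)
Δp = p'−p = (-0.4875,0.0922); α = Δx/Fx = (-39/80) / (-39/4) = 1/20
check: Δy/Fy = (59/640) / (59/32) = 1/20 ✓

α = 1/20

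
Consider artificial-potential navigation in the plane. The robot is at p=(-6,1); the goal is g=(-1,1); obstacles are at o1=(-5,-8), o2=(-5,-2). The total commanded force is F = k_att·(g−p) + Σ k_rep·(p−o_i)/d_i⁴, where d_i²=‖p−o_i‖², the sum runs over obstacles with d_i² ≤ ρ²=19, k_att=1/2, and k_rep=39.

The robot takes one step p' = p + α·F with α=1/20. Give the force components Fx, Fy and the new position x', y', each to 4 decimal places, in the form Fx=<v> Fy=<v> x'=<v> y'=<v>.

Fx=2.1100 Fy=1.1700 x'=-5.8945 y'=1.0585

F_att = 1/2·(g−p) = 1/2·(5,0) = (2.5000,0.0000)
o1: d²=82 > ρ²=19 → inactive
o2: d²=10 ≤ ρ²=19; F_rep = 39·(-1,3)/10² = (-0.3900,1.1700)
F = F_att + ΣF_rep = (2.1100,1.1700)
p' = p + 1/20·F = (-5.8945,1.0585)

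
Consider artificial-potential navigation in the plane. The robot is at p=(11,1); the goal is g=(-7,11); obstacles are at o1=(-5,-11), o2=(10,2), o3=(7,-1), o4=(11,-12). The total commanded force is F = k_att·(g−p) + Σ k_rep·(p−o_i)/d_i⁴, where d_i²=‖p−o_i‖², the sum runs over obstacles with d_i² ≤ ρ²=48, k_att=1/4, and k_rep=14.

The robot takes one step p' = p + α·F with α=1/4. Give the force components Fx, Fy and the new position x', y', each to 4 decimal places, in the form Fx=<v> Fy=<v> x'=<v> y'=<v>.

Fx=-0.8600 Fy=-0.9300 x'=10.7850 y'=0.7675

F_att = 1/4·(g−p) = 1/4·(-18,10) = (-4.5000,2.5000)
o1: d²=400 > ρ²=48 → inactive
o2: d²=2 ≤ ρ²=48; F_rep = 14·(1,-1)/2² = (3.5000,-3.5000)
o3: d²=20 ≤ ρ²=48; F_rep = 14·(4,2)/20² = (0.1400,0.0700)
o4: d²=169 > ρ²=48 → inactive
F = F_att + ΣF_rep = (-0.8600,-0.9300)
p' = p + 1/4·F = (10.7850,0.7675)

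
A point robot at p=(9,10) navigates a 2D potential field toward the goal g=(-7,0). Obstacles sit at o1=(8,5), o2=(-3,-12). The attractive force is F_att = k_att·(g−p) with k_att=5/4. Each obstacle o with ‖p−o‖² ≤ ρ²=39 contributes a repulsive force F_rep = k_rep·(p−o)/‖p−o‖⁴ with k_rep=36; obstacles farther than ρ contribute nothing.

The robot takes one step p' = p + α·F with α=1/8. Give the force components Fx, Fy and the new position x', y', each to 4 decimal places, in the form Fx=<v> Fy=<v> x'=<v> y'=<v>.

F_att = 5/4·(g−p) = 5/4·(-16,-10) = (-20.0000,-12.5000)
o1: d²=26 ≤ ρ²=39; F_rep = 36·(1,5)/26² = (0.0533,0.2663)
o2: d²=628 > ρ²=39 → inactive
F = F_att + ΣF_rep = (-19.9467,-12.2337)
p' = p + 1/8·F = (6.5067,8.4708)

Fx=-19.9467 Fy=-12.2337 x'=6.5067 y'=8.4708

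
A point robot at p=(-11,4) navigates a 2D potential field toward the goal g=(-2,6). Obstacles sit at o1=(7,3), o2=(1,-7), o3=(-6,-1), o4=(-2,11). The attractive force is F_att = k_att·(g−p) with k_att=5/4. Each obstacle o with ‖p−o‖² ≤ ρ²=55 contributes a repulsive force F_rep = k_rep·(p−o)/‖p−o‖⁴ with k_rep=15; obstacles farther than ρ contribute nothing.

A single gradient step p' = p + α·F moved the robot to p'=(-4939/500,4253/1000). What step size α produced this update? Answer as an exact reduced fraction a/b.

F_att = 5/4·(g−p) = 5/4·(9,2) = (11.2500,2.5000)
o1: d²=325 > ρ²=55 → inactive
o2: d²=265 > ρ²=55 → inactive
o3: d²=50 ≤ ρ²=55; F_rep = 15·(-5,5)/50² = (-0.0300,0.0300)
o4: d²=130 > ρ²=55 → inactive
F = F_att + ΣF_rep = (11.2200,2.5300)
Δp = p'−p = (1.1220,0.2530); α = Δx/Fx = (561/500) / (561/50) = 1/10
check: Δy/Fy = (253/1000) / (253/100) = 1/10 ✓

α = 1/10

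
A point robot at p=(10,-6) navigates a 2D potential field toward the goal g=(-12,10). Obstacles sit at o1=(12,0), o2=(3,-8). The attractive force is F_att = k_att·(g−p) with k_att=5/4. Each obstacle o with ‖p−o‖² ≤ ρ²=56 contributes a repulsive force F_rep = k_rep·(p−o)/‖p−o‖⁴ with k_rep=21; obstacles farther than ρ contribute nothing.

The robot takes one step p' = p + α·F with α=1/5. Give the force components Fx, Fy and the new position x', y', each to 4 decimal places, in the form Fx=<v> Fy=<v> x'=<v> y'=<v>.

F_att = 5/4·(g−p) = 5/4·(-22,16) = (-27.5000,20.0000)
o1: d²=40 ≤ ρ²=56; F_rep = 21·(-2,-6)/40² = (-0.0262,-0.0788)
o2: d²=53 ≤ ρ²=56; F_rep = 21·(7,2)/53² = (0.0523,0.0150)
F = F_att + ΣF_rep = (-27.4739,19.9362)
p' = p + 1/5·F = (4.5052,-2.0128)

Fx=-27.4739 Fy=19.9362 x'=4.5052 y'=-2.0128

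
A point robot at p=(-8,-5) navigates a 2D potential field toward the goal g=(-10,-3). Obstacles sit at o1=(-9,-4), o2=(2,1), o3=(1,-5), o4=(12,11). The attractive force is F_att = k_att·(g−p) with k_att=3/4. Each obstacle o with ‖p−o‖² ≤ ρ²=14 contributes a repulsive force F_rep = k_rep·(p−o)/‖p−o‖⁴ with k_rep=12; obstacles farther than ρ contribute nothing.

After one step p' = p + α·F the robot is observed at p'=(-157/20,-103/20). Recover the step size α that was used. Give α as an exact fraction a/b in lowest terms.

α = 1/10

F_att = 3/4·(g−p) = 3/4·(-2,2) = (-1.5000,1.5000)
o1: d²=2 ≤ ρ²=14; F_rep = 12·(1,-1)/2² = (3.0000,-3.0000)
o2: d²=136 > ρ²=14 → inactive
o3: d²=81 > ρ²=14 → inactive
o4: d²=656 > ρ²=14 → inactive
F = F_att + ΣF_rep = (1.5000,-1.5000)
Δp = p'−p = (0.1500,-0.1500); α = Δx/Fx = (3/20) / (3/2) = 1/10
check: Δy/Fy = (-3/20) / (-3/2) = 1/10 ✓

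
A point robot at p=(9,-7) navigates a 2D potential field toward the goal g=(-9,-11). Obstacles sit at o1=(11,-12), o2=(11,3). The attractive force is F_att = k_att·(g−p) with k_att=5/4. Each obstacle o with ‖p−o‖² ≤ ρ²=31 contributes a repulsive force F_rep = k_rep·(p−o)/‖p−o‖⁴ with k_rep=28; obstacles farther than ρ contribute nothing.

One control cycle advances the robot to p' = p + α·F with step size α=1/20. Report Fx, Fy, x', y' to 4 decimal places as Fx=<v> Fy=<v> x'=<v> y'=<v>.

Fx=-22.5666 Fy=-4.8335 x'=7.8717 y'=-7.2417

F_att = 5/4·(g−p) = 5/4·(-18,-4) = (-22.5000,-5.0000)
o1: d²=29 ≤ ρ²=31; F_rep = 28·(-2,5)/29² = (-0.0666,0.1665)
o2: d²=104 > ρ²=31 → inactive
F = F_att + ΣF_rep = (-22.5666,-4.8335)
p' = p + 1/20·F = (7.8717,-7.2417)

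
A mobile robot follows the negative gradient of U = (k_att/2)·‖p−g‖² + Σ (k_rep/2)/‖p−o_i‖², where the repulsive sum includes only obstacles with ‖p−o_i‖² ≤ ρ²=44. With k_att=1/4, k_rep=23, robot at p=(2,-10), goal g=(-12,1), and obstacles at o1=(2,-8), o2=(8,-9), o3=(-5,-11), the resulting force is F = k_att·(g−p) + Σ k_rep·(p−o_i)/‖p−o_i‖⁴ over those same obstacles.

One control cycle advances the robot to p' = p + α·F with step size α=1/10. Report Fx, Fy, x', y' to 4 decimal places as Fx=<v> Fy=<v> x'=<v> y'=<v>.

Fx=-3.6008 Fy=-0.1418 x'=1.6399 y'=-10.0142

F_att = 1/4·(g−p) = 1/4·(-14,11) = (-3.5000,2.7500)
o1: d²=4 ≤ ρ²=44; F_rep = 23·(0,-2)/4² = (0.0000,-2.8750)
o2: d²=37 ≤ ρ²=44; F_rep = 23·(-6,-1)/37² = (-0.1008,-0.0168)
o3: d²=50 > ρ²=44 → inactive
F = F_att + ΣF_rep = (-3.6008,-0.1418)
p' = p + 1/10·F = (1.6399,-10.0142)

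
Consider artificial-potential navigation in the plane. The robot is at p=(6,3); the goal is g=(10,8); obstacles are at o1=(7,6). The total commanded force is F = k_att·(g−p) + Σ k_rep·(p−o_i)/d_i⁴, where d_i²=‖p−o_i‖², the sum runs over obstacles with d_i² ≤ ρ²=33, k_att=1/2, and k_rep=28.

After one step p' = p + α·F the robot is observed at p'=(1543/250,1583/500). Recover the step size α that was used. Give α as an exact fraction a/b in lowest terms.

F_att = 1/2·(g−p) = 1/2·(4,5) = (2.0000,2.5000)
o1: d²=10 ≤ ρ²=33; F_rep = 28·(-1,-3)/10² = (-0.2800,-0.8400)
F = F_att + ΣF_rep = (1.7200,1.6600)
Δp = p'−p = (0.1720,0.1660); α = Δx/Fx = (43/250) / (43/25) = 1/10
check: Δy/Fy = (83/500) / (83/50) = 1/10 ✓

α = 1/10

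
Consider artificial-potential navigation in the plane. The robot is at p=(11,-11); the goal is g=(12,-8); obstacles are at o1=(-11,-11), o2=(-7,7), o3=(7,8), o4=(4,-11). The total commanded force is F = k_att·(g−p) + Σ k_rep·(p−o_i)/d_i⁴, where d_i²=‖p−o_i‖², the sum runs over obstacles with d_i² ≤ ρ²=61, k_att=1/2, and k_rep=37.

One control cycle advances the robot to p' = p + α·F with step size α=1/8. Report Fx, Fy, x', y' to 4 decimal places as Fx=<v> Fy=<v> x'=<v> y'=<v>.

Fx=0.6079 Fy=1.5000 x'=11.0760 y'=-10.8125

F_att = 1/2·(g−p) = 1/2·(1,3) = (0.5000,1.5000)
o1: d²=484 > ρ²=61 → inactive
o2: d²=648 > ρ²=61 → inactive
o3: d²=377 > ρ²=61 → inactive
o4: d²=49 ≤ ρ²=61; F_rep = 37·(7,0)/49² = (0.1079,0.0000)
F = F_att + ΣF_rep = (0.6079,1.5000)
p' = p + 1/8·F = (11.0760,-10.8125)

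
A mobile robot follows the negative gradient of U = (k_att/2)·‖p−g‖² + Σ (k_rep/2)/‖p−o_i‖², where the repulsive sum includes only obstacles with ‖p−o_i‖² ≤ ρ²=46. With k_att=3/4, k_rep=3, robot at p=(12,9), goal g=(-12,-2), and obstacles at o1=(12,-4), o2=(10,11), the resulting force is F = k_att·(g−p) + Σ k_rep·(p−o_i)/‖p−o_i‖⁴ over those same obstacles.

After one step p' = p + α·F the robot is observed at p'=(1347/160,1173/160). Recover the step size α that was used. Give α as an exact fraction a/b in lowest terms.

α = 1/5

F_att = 3/4·(g−p) = 3/4·(-24,-11) = (-18.0000,-8.2500)
o1: d²=169 > ρ²=46 → inactive
o2: d²=8 ≤ ρ²=46; F_rep = 3·(2,-2)/8² = (0.0938,-0.0938)
F = F_att + ΣF_rep = (-17.9062,-8.3438)
Δp = p'−p = (-3.5812,-1.6687); α = Δx/Fx = (-573/160) / (-573/32) = 1/5
check: Δy/Fy = (-267/160) / (-267/32) = 1/5 ✓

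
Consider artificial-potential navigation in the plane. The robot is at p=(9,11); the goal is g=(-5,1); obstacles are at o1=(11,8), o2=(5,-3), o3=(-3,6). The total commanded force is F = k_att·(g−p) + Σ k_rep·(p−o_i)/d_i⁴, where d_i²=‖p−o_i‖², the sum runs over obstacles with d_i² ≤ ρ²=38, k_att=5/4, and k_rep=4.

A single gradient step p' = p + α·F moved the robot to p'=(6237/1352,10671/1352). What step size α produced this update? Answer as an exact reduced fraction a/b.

α = 1/4

F_att = 5/4·(g−p) = 5/4·(-14,-10) = (-17.5000,-12.5000)
o1: d²=13 ≤ ρ²=38; F_rep = 4·(-2,3)/13² = (-0.0473,0.0710)
o2: d²=212 > ρ²=38 → inactive
o3: d²=169 > ρ²=38 → inactive
F = F_att + ΣF_rep = (-17.5473,-12.4290)
Δp = p'−p = (-4.3868,-3.1072); α = Δx/Fx = (-5931/1352) / (-5931/338) = 1/4
check: Δy/Fy = (-4201/1352) / (-4201/338) = 1/4 ✓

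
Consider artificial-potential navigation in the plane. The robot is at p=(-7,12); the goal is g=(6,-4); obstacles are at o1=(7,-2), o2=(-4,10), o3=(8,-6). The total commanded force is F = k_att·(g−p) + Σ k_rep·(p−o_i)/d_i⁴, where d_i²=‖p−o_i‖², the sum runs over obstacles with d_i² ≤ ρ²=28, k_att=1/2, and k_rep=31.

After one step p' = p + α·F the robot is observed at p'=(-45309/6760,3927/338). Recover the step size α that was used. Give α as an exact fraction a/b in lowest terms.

F_att = 1/2·(g−p) = 1/2·(13,-16) = (6.5000,-8.0000)
o1: d²=392 > ρ²=28 → inactive
o2: d²=13 ≤ ρ²=28; F_rep = 31·(-3,2)/13² = (-0.5503,0.3669)
o3: d²=549 > ρ²=28 → inactive
F = F_att + ΣF_rep = (5.9497,-7.6331)
Δp = p'−p = (0.2975,-0.3817); α = Δx/Fx = (2011/6760) / (2011/338) = 1/20
check: Δy/Fy = (-129/338) / (-1290/169) = 1/20 ✓

α = 1/20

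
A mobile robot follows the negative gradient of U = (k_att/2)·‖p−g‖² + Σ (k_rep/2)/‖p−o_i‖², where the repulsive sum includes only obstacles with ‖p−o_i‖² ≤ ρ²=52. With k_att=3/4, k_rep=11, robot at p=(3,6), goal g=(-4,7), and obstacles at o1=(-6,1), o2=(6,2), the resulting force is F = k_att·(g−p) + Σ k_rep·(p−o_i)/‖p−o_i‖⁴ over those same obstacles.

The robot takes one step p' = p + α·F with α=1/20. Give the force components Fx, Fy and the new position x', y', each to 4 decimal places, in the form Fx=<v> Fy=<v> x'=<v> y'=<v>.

Fx=-5.3028 Fy=0.8204 x'=2.7349 y'=6.0410

F_att = 3/4·(g−p) = 3/4·(-7,1) = (-5.2500,0.7500)
o1: d²=106 > ρ²=52 → inactive
o2: d²=25 ≤ ρ²=52; F_rep = 11·(-3,4)/25² = (-0.0528,0.0704)
F = F_att + ΣF_rep = (-5.3028,0.8204)
p' = p + 1/20·F = (2.7349,6.0410)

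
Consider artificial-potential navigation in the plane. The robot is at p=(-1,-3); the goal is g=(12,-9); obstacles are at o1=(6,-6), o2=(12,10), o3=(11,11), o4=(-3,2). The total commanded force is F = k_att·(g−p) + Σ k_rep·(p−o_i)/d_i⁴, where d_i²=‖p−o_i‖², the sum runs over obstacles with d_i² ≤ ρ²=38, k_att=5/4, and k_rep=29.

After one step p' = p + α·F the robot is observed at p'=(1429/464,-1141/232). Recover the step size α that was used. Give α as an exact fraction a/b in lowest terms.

α = 1/4

F_att = 5/4·(g−p) = 5/4·(13,-6) = (16.2500,-7.5000)
o1: d²=58 > ρ²=38 → inactive
o2: d²=338 > ρ²=38 → inactive
o3: d²=340 > ρ²=38 → inactive
o4: d²=29 ≤ ρ²=38; F_rep = 29·(2,-5)/29² = (0.0690,-0.1724)
F = F_att + ΣF_rep = (16.3190,-7.6724)
Δp = p'−p = (4.0797,-1.9181); α = Δx/Fx = (1893/464) / (1893/116) = 1/4
check: Δy/Fy = (-445/232) / (-445/58) = 1/4 ✓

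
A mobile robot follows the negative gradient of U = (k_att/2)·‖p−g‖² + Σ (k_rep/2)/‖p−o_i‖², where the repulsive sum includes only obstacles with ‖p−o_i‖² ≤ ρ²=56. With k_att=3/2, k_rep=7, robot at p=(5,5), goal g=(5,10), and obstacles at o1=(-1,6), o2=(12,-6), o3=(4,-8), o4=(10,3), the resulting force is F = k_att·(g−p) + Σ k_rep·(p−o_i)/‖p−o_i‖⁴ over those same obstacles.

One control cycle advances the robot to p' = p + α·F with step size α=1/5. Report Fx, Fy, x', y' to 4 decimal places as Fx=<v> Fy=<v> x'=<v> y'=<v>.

Fx=-0.0109 Fy=7.5115 x'=4.9978 y'=6.5023

F_att = 3/2·(g−p) = 3/2·(0,5) = (0.0000,7.5000)
o1: d²=37 ≤ ρ²=56; F_rep = 7·(6,-1)/37² = (0.0307,-0.0051)
o2: d²=170 > ρ²=56 → inactive
o3: d²=170 > ρ²=56 → inactive
o4: d²=29 ≤ ρ²=56; F_rep = 7·(-5,2)/29² = (-0.0416,0.0166)
F = F_att + ΣF_rep = (-0.0109,7.5115)
p' = p + 1/5·F = (4.9978,6.5023)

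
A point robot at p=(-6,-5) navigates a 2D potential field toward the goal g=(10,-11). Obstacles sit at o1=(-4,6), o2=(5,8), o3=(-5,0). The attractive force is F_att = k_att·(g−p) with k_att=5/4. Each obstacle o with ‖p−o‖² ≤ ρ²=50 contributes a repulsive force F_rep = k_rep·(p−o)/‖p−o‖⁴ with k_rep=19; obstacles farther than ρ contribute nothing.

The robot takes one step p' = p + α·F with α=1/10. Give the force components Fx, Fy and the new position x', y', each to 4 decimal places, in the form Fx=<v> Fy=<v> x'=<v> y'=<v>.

Fx=19.9719 Fy=-7.6405 x'=-4.0028 y'=-5.7641

F_att = 5/4·(g−p) = 5/4·(16,-6) = (20.0000,-7.5000)
o1: d²=125 > ρ²=50 → inactive
o2: d²=290 > ρ²=50 → inactive
o3: d²=26 ≤ ρ²=50; F_rep = 19·(-1,-5)/26² = (-0.0281,-0.1405)
F = F_att + ΣF_rep = (19.9719,-7.6405)
p' = p + 1/10·F = (-4.0028,-5.7641)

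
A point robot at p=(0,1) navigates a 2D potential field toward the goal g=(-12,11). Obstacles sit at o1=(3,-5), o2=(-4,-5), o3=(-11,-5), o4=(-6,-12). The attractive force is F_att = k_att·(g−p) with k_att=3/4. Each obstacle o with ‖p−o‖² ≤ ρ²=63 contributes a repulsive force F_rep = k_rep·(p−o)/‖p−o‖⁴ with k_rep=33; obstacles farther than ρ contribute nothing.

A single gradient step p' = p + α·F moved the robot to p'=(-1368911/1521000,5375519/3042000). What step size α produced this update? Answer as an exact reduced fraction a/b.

F_att = 3/4·(g−p) = 3/4·(-12,10) = (-9.0000,7.5000)
o1: d²=45 ≤ ρ²=63; F_rep = 33·(-3,6)/45² = (-0.0489,0.0978)
o2: d²=52 ≤ ρ²=63; F_rep = 33·(4,6)/52² = (0.0488,0.0732)
o3: d²=157 > ρ²=63 → inactive
o4: d²=205 > ρ²=63 → inactive
F = F_att + ΣF_rep = (-9.0001,7.6710)
Δp = p'−p = (-0.9000,0.7671); α = Δx/Fx = (-1368911/1521000) / (-1368911/152100) = 1/10
check: Δy/Fy = (2333519/3042000) / (2333519/304200) = 1/10 ✓

α = 1/10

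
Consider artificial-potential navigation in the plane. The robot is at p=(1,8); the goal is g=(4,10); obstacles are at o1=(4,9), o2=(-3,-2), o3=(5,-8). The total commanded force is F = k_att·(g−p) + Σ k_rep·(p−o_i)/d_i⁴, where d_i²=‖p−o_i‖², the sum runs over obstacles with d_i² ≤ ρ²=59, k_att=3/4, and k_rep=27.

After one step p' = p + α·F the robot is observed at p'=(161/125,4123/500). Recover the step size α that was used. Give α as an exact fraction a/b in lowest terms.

α = 1/5

F_att = 3/4·(g−p) = 3/4·(3,2) = (2.2500,1.5000)
o1: d²=10 ≤ ρ²=59; F_rep = 27·(-3,-1)/10² = (-0.8100,-0.2700)
o2: d²=116 > ρ²=59 → inactive
o3: d²=272 > ρ²=59 → inactive
F = F_att + ΣF_rep = (1.4400,1.2300)
Δp = p'−p = (0.2880,0.2460); α = Δx/Fx = (36/125) / (36/25) = 1/5
check: Δy/Fy = (123/500) / (123/100) = 1/5 ✓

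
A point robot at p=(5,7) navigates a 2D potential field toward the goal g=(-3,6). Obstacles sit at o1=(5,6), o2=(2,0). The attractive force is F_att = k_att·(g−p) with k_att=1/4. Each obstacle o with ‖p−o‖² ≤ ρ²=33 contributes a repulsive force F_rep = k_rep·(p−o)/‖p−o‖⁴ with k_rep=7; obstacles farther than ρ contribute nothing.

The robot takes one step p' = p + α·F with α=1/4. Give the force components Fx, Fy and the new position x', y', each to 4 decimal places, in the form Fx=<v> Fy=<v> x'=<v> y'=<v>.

Fx=-2.0000 Fy=6.7500 x'=4.5000 y'=8.6875

F_att = 1/4·(g−p) = 1/4·(-8,-1) = (-2.0000,-0.2500)
o1: d²=1 ≤ ρ²=33; F_rep = 7·(0,1)/1² = (0.0000,7.0000)
o2: d²=58 > ρ²=33 → inactive
F = F_att + ΣF_rep = (-2.0000,6.7500)
p' = p + 1/4·F = (4.5000,8.6875)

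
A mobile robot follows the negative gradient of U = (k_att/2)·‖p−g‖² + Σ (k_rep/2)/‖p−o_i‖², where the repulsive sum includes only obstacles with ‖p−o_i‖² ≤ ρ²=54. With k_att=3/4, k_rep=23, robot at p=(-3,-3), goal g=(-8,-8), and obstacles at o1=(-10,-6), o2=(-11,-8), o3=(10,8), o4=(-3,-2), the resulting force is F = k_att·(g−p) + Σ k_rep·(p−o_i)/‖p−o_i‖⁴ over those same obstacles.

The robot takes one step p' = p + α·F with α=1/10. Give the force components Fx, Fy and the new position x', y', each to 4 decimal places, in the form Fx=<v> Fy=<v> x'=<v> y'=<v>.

F_att = 3/4·(g−p) = 3/4·(-5,-5) = (-3.7500,-3.7500)
o1: d²=58 > ρ²=54 → inactive
o2: d²=89 > ρ²=54 → inactive
o3: d²=290 > ρ²=54 → inactive
o4: d²=1 ≤ ρ²=54; F_rep = 23·(0,-1)/1² = (0.0000,-23.0000)
F = F_att + ΣF_rep = (-3.7500,-26.7500)
p' = p + 1/10·F = (-3.3750,-5.6750)

Fx=-3.7500 Fy=-26.7500 x'=-3.3750 y'=-5.6750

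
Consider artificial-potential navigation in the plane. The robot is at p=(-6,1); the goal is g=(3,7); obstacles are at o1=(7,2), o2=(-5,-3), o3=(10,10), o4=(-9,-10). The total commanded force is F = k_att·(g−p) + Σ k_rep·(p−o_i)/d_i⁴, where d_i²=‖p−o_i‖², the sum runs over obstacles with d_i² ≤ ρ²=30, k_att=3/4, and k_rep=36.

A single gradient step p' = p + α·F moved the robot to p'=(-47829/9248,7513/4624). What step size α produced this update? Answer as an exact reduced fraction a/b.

F_att = 3/4·(g−p) = 3/4·(9,6) = (6.7500,4.5000)
o1: d²=170 > ρ²=30 → inactive
o2: d²=17 ≤ ρ²=30; F_rep = 36·(-1,4)/17² = (-0.1246,0.4983)
o3: d²=337 > ρ²=30 → inactive
o4: d²=130 > ρ²=30 → inactive
F = F_att + ΣF_rep = (6.6254,4.9983)
Δp = p'−p = (0.8282,0.6248); α = Δx/Fx = (7659/9248) / (7659/1156) = 1/8
check: Δy/Fy = (2889/4624) / (2889/578) = 1/8 ✓

α = 1/8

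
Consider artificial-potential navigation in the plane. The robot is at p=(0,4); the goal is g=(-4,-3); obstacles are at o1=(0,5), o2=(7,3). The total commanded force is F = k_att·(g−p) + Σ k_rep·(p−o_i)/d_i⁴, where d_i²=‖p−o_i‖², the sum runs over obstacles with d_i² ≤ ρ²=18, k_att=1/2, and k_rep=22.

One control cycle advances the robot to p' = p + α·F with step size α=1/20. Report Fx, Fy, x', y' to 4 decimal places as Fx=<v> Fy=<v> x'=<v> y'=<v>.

Fx=-2.0000 Fy=-25.5000 x'=-0.1000 y'=2.7250

F_att = 1/2·(g−p) = 1/2·(-4,-7) = (-2.0000,-3.5000)
o1: d²=1 ≤ ρ²=18; F_rep = 22·(0,-1)/1² = (0.0000,-22.0000)
o2: d²=50 > ρ²=18 → inactive
F = F_att + ΣF_rep = (-2.0000,-25.5000)
p' = p + 1/20·F = (-0.1000,2.7250)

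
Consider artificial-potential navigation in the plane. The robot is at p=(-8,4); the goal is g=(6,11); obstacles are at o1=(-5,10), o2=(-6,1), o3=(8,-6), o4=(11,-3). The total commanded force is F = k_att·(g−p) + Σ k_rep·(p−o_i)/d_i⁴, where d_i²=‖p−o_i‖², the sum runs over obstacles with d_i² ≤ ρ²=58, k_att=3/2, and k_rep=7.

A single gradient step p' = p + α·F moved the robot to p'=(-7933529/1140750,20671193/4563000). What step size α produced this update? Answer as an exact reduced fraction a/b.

α = 1/20

F_att = 3/2·(g−p) = 3/2·(14,7) = (21.0000,10.5000)
o1: d²=45 ≤ ρ²=58; F_rep = 7·(-3,-6)/45² = (-0.0104,-0.0207)
o2: d²=13 ≤ ρ²=58; F_rep = 7·(-2,3)/13² = (-0.0828,0.1243)
o3: d²=356 > ρ²=58 → inactive
o4: d²=410 > ρ²=58 → inactive
F = F_att + ΣF_rep = (20.9068,10.6035)
Δp = p'−p = (1.0453,0.5302); α = Δx/Fx = (1192471/1140750) / (2384942/114075) = 1/20
check: Δy/Fy = (2419193/4563000) / (2419193/228150) = 1/20 ✓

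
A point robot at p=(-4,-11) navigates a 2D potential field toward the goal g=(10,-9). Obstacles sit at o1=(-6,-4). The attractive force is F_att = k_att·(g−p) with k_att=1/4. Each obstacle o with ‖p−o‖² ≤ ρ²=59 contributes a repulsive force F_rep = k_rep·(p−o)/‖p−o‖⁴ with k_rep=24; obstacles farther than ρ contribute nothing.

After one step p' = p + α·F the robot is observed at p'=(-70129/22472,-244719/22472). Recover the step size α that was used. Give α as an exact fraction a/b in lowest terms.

F_att = 1/4·(g−p) = 1/4·(14,2) = (3.5000,0.5000)
o1: d²=53 ≤ ρ²=59; F_rep = 24·(2,-7)/53² = (0.0171,-0.0598)
F = F_att + ΣF_rep = (3.5171,0.4402)
Δp = p'−p = (0.8793,0.1100); α = Δx/Fx = (19759/22472) / (19759/5618) = 1/4
check: Δy/Fy = (2473/22472) / (2473/5618) = 1/4 ✓

α = 1/4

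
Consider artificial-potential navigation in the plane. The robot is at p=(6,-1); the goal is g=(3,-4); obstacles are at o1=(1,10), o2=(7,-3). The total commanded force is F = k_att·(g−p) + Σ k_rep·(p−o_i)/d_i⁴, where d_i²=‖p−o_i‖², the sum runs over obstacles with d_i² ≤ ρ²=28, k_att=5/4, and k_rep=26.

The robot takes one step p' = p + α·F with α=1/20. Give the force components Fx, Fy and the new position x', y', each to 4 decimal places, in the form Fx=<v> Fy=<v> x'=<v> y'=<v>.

F_att = 5/4·(g−p) = 5/4·(-3,-3) = (-3.7500,-3.7500)
o1: d²=146 > ρ²=28 → inactive
o2: d²=5 ≤ ρ²=28; F_rep = 26·(-1,2)/5² = (-1.0400,2.0800)
F = F_att + ΣF_rep = (-4.7900,-1.6700)
p' = p + 1/20·F = (5.7605,-1.0835)

Fx=-4.7900 Fy=-1.6700 x'=5.7605 y'=-1.0835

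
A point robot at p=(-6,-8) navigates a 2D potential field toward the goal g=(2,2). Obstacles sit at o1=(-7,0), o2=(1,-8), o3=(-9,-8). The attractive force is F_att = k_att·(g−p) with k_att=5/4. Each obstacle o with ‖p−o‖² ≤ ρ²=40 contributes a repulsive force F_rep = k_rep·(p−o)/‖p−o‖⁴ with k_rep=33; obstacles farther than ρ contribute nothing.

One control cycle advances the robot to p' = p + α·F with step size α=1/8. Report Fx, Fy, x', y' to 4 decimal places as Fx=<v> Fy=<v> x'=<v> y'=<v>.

Fx=11.2222 Fy=12.5000 x'=-4.5972 y'=-6.4375

F_att = 5/4·(g−p) = 5/4·(8,10) = (10.0000,12.5000)
o1: d²=65 > ρ²=40 → inactive
o2: d²=49 > ρ²=40 → inactive
o3: d²=9 ≤ ρ²=40; F_rep = 33·(3,0)/9² = (1.2222,0.0000)
F = F_att + ΣF_rep = (11.2222,12.5000)
p' = p + 1/8·F = (-4.5972,-6.4375)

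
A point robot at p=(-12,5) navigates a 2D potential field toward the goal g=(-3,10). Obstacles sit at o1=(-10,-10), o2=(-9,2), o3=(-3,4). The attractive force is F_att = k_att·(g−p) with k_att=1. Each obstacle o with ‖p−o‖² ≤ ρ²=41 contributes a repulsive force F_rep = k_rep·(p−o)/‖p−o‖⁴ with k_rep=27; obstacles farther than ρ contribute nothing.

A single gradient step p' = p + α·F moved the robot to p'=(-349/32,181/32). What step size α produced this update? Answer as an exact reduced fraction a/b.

α = 1/8

F_att = 1·(g−p) = 1·(9,5) = (9.0000,5.0000)
o1: d²=229 > ρ²=41 → inactive
o2: d²=18 ≤ ρ²=41; F_rep = 27·(-3,3)/18² = (-0.2500,0.2500)
o3: d²=82 > ρ²=41 → inactive
F = F_att + ΣF_rep = (8.7500,5.2500)
Δp = p'−p = (1.0938,0.6562); α = Δx/Fx = (35/32) / (35/4) = 1/8
check: Δy/Fy = (21/32) / (21/4) = 1/8 ✓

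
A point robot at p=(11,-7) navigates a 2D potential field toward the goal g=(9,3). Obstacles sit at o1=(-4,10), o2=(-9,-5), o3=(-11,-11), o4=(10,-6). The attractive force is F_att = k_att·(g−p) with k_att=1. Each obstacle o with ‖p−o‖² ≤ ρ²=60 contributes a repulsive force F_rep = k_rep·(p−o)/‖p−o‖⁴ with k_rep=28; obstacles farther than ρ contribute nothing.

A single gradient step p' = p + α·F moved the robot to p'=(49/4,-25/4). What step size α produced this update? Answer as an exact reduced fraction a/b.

F_att = 1·(g−p) = 1·(-2,10) = (-2.0000,10.0000)
o1: d²=514 > ρ²=60 → inactive
o2: d²=404 > ρ²=60 → inactive
o3: d²=500 > ρ²=60 → inactive
o4: d²=2 ≤ ρ²=60; F_rep = 28·(1,-1)/2² = (7.0000,-7.0000)
F = F_att + ΣF_rep = (5.0000,3.0000)
Δp = p'−p = (1.2500,0.7500); α = Δx/Fx = (5/4) / (5) = 1/4
check: Δy/Fy = (3/4) / (3) = 1/4 ✓

α = 1/4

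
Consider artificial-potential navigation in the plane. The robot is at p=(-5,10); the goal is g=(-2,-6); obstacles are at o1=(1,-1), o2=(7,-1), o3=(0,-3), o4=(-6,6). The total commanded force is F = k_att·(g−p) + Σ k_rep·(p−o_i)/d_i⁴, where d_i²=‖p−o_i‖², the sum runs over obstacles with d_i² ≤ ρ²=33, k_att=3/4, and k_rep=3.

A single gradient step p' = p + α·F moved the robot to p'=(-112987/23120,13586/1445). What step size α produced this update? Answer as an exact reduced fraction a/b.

F_att = 3/4·(g−p) = 3/4·(3,-16) = (2.2500,-12.0000)
o1: d²=157 > ρ²=33 → inactive
o2: d²=265 > ρ²=33 → inactive
o3: d²=194 > ρ²=33 → inactive
o4: d²=17 ≤ ρ²=33; F_rep = 3·(1,4)/17² = (0.0104,0.0415)
F = F_att + ΣF_rep = (2.2604,-11.9585)
Δp = p'−p = (0.1130,-0.5979); α = Δx/Fx = (2613/23120) / (2613/1156) = 1/20
check: Δy/Fy = (-864/1445) / (-3456/289) = 1/20 ✓

α = 1/20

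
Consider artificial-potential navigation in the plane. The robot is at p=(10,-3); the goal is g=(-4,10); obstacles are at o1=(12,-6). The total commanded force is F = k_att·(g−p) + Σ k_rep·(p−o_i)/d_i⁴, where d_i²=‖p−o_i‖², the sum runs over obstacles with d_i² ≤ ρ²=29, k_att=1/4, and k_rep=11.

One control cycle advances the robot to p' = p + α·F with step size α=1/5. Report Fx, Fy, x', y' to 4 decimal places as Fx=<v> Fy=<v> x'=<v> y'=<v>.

Fx=-3.6302 Fy=3.4453 x'=9.2740 y'=-2.3109

F_att = 1/4·(g−p) = 1/4·(-14,13) = (-3.5000,3.2500)
o1: d²=13 ≤ ρ²=29; F_rep = 11·(-2,3)/13² = (-0.1302,0.1953)
F = F_att + ΣF_rep = (-3.6302,3.4453)
p' = p + 1/5·F = (9.2740,-2.3109)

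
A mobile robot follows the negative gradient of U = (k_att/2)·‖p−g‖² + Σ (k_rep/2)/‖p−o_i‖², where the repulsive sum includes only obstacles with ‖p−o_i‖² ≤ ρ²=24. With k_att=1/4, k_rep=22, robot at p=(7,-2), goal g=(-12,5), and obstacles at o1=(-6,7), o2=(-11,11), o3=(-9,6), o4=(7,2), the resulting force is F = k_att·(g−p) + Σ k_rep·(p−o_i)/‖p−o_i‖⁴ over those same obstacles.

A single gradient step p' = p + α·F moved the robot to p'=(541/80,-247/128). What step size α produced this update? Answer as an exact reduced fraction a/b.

α = 1/20

F_att = 1/4·(g−p) = 1/4·(-19,7) = (-4.7500,1.7500)
o1: d²=250 > ρ²=24 → inactive
o2: d²=493 > ρ²=24 → inactive
o3: d²=320 > ρ²=24 → inactive
o4: d²=16 ≤ ρ²=24; F_rep = 22·(0,-4)/16² = (0.0000,-0.3438)
F = F_att + ΣF_rep = (-4.7500,1.4062)
Δp = p'−p = (-0.2375,0.0703); α = Δx/Fx = (-19/80) / (-19/4) = 1/20
check: Δy/Fy = (9/128) / (45/32) = 1/20 ✓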